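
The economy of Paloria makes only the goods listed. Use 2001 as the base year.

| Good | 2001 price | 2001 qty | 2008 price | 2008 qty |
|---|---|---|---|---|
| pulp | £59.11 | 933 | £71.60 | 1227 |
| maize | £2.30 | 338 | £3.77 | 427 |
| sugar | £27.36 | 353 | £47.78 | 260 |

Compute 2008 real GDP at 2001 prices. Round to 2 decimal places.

Real GDP 2008 = Σ (p_2001 × q_2008) = 59.11·1227 + 2.30·427 + 27.36·260 = 80623.67.

£80623.67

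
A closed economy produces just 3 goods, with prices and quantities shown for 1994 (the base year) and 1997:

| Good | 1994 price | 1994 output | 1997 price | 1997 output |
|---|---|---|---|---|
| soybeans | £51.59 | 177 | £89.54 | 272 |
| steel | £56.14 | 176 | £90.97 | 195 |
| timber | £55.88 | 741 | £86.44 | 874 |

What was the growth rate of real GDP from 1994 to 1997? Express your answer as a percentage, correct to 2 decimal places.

Real GDP 1994 = Nominal GDP 1994 = 51.59·177 + 56.14·176 + 55.88·741 = 60419.15.
Real GDP 1997 (at 1994 prices) = 51.59·272 + 56.14·195 + 55.88·874 = 73818.90.
Real growth = 73818.90/60419.15 − 1 = 0.2218.

22.18%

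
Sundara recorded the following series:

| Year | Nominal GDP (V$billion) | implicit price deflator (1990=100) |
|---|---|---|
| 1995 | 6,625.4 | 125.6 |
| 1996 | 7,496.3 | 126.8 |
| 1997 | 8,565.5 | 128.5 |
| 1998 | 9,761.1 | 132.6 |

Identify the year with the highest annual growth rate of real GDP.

1996: real = 7496.3/1.268 = 5911.91; growth vs 1995 (5275.00) = 12.07%.
1997: real = 8565.5/1.285 = 6665.76; growth vs 1996 (5911.91) = 12.75%.
1998: real = 9761.1/1.326 = 7361.31; growth vs 1997 (6665.76) = 10.43%.

1997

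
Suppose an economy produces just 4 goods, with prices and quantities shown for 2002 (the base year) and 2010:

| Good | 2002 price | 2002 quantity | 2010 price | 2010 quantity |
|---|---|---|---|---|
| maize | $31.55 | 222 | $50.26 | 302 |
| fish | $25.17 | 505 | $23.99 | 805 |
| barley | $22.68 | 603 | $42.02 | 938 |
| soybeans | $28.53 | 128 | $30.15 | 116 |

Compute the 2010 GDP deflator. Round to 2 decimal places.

Nominal GDP 2010 = 50.26·302 + 23.99·805 + 42.02·938 + 30.15·116 = 77402.63.
Real GDP 2010 (at 2002 prices) = 31.55·302 + 25.17·805 + 22.68·938 + 28.53·116 = 54373.27.
Deflator = Nominal/Real × 100 = 77402.63/54373.27 × 100 = 142.354.

142.35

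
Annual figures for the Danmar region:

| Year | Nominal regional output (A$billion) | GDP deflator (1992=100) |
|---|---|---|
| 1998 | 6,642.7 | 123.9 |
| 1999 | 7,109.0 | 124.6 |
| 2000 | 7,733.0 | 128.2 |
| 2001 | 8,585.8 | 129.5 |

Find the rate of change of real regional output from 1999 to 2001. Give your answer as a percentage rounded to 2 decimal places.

Real regional output 1999 = 7109.0/1.246 = 5705.46.
Real regional output 2001 = 8585.8/1.295 = 6629.96.
Change = 6629.96/5705.46 − 1 = 0.1620.

16.20%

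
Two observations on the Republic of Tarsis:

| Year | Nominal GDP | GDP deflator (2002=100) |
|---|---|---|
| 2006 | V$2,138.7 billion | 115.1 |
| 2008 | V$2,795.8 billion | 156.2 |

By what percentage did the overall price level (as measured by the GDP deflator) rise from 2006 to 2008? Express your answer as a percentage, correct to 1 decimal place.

Price-level change = 156.2 / 115.1 − 1 = 0.3571.

35.7%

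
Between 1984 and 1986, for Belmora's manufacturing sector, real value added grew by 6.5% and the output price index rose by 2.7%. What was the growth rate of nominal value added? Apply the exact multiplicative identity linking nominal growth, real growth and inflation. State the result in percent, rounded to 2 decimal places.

(1 + g_nom) = (1 + g_real)(1 + π) = 1.0650 × 1.0270 = 1.09376.

9.38%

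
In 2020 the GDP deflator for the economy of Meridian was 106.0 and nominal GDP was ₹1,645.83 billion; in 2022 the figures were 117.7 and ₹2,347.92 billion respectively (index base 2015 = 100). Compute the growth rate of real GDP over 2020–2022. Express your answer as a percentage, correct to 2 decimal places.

28.48%

Real GDP 2020 = 1645.83 / 1.060 = 1552.67.
Real GDP 2022 = 2347.92 / 1.177 = 1994.83.
Real growth = 1994.83 / 1552.67 − 1 = 0.2848.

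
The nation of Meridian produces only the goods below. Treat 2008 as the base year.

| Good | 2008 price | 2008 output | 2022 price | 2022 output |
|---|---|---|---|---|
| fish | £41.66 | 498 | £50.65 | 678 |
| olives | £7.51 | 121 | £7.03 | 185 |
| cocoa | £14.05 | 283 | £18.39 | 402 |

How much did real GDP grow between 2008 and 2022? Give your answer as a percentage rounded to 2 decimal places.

Real GDP 2008 = Nominal GDP 2008 = 41.66·498 + 7.51·121 + 14.05·283 = 25631.54.
Real GDP 2022 (at 2008 prices) = 41.66·678 + 7.51·185 + 14.05·402 = 35282.93.
Real growth = 35282.93/25631.54 − 1 = 0.3765.

37.65%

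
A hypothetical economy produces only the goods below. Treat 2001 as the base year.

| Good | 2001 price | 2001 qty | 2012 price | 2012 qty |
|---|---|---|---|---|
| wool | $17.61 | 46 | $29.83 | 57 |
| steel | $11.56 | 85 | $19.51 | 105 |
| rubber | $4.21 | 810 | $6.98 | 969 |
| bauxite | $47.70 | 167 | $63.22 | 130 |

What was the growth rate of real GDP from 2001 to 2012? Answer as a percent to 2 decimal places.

Real GDP 2001 = Nominal GDP 2001 = 17.61·46 + 11.56·85 + 4.21·810 + 47.70·167 = 13168.66.
Real GDP 2012 (at 2001 prices) = 17.61·57 + 11.56·105 + 4.21·969 + 47.70·130 = 12498.06.
Real growth = 12498.06/13168.66 − 1 = -0.0509.

-5.09%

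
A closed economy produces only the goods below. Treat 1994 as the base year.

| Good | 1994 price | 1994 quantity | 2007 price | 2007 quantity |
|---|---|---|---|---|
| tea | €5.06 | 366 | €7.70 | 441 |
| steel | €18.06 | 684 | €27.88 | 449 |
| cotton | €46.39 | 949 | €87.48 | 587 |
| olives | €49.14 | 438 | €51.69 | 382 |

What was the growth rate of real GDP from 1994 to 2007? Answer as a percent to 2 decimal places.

-29.35%

Real GDP 1994 = Nominal GDP 1994 = 5.06·366 + 18.06·684 + 46.39·949 + 49.14·438 = 79752.43.
Real GDP 2007 (at 1994 prices) = 5.06·441 + 18.06·449 + 46.39·587 + 49.14·382 = 56342.81.
Real growth = 56342.81/79752.43 − 1 = -0.2935.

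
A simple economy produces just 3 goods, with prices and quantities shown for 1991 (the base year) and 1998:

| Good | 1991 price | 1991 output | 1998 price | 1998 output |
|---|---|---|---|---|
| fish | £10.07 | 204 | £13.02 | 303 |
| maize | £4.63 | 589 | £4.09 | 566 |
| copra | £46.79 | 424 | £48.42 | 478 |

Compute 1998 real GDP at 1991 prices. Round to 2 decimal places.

£28037.41

Real GDP 1998 = Σ (p_1991 × q_1998) = 10.07·303 + 4.63·566 + 46.79·478 = 28037.41.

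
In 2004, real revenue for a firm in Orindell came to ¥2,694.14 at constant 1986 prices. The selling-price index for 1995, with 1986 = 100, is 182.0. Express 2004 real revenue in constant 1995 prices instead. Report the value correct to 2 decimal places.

¥4,903.33

Real revenue in 1995 prices = Real revenue in 1986 prices × (P_1995/P_1986) = 2694.14 × 1.820 = 4903.33.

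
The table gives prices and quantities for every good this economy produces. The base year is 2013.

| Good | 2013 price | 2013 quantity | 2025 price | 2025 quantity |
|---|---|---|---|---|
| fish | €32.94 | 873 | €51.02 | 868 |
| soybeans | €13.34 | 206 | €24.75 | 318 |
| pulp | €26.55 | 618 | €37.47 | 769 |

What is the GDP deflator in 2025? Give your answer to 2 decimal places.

Nominal GDP 2025 = 51.02·868 + 24.75·318 + 37.47·769 = 80970.29.
Real GDP 2025 (at 2013 prices) = 32.94·868 + 13.34·318 + 26.55·769 = 53250.99.
Deflator = Nominal/Real × 100 = 80970.29/53250.99 × 100 = 152.054.

152.05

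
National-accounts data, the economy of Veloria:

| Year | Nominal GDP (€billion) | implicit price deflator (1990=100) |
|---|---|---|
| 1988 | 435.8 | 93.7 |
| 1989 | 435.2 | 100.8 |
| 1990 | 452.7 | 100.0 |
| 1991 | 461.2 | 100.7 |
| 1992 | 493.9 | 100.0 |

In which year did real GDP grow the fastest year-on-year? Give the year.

1992

1989: real = 435.2/1.008 = 431.75; growth vs 1988 (465.10) = -7.17%.
1990: real = 452.7/1.000 = 452.70; growth vs 1989 (431.75) = 4.85%.
1991: real = 461.2/1.007 = 457.99; growth vs 1990 (452.70) = 1.17%.
1992: real = 493.9/1.000 = 493.90; growth vs 1991 (457.99) = 7.84%.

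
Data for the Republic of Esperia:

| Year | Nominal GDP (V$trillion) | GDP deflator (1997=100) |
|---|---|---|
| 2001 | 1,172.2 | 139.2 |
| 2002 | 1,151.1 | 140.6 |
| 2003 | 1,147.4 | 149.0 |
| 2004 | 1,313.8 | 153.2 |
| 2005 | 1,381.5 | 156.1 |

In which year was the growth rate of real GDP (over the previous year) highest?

2002: real = 1151.1/1.406 = 818.71; growth vs 2001 (842.10) = -2.78%.
2003: real = 1147.4/1.490 = 770.07; growth vs 2002 (818.71) = -5.94%.
2004: real = 1313.8/1.532 = 857.57; growth vs 2003 (770.07) = 11.36%.
2005: real = 1381.5/1.561 = 885.01; growth vs 2004 (857.57) = 3.20%.

2004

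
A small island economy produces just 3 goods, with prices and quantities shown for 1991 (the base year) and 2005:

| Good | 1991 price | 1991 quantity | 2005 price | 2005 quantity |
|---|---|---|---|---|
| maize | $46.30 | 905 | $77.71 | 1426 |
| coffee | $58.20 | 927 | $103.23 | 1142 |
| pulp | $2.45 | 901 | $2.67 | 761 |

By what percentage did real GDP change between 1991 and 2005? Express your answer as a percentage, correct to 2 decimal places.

Real GDP 1991 = Nominal GDP 1991 = 46.30·905 + 58.20·927 + 2.45·901 = 98060.35.
Real GDP 2005 (at 1991 prices) = 46.30·1426 + 58.20·1142 + 2.45·761 = 134352.65.
Real growth = 134352.65/98060.35 − 1 = 0.3701.

37.01%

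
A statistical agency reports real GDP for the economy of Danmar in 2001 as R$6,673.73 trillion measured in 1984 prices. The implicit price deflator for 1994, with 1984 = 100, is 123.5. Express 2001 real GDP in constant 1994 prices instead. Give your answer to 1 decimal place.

Real GDP in 1994 prices = Real GDP in 1984 prices × (P_1994/P_1984) = 6673.73 × 1.235 = 8242.06.

R$8,242.1 trillion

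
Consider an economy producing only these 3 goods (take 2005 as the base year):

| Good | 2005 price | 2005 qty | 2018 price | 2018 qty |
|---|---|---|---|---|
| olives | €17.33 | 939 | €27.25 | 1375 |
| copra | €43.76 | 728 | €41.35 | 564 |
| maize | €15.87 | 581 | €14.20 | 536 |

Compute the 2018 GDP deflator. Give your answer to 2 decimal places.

Nominal GDP 2018 = 27.25·1375 + 41.35·564 + 14.20·536 = 68401.35.
Real GDP 2018 (at 2005 prices) = 17.33·1375 + 43.76·564 + 15.87·536 = 57015.71.
Deflator = Nominal/Real × 100 = 68401.35/57015.71 × 100 = 119.969.

119.97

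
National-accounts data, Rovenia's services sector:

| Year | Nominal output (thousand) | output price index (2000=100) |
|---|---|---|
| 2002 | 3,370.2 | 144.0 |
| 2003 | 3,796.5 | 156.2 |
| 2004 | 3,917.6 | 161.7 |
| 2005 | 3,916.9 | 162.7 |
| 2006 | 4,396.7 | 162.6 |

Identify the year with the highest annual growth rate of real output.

2003: real = 3796.5/1.562 = 2430.54; growth vs 2002 (2340.42) = 3.85%.
2004: real = 3917.6/1.617 = 2422.76; growth vs 2003 (2430.54) = -0.32%.
2005: real = 3916.9/1.627 = 2407.44; growth vs 2004 (2422.76) = -0.63%.
2006: real = 4396.7/1.626 = 2704.00; growth vs 2005 (2407.44) = 12.32%.

2006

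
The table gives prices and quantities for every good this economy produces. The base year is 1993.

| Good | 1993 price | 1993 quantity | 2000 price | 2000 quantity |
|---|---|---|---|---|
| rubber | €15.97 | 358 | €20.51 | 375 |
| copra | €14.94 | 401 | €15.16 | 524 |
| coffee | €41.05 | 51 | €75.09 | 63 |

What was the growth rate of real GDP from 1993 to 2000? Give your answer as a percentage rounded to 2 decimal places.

Real GDP 1993 = Nominal GDP 1993 = 15.97·358 + 14.94·401 + 41.05·51 = 13801.75.
Real GDP 2000 (at 1993 prices) = 15.97·375 + 14.94·524 + 41.05·63 = 16403.46.
Real growth = 16403.46/13801.75 − 1 = 0.1885.

18.85%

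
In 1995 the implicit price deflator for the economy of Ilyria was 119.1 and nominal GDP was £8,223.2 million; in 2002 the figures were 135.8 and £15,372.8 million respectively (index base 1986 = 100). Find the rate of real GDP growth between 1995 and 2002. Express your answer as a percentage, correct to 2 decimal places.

Deflate each year: 1995 → 8223.2/1.191 = 6904.45; 2002 → 15372.8/1.358 = 11320.18.
So real GDP changed by 11320.18/6904.45 − 1 = 0.6395, i.e. 63.95%.

63.95%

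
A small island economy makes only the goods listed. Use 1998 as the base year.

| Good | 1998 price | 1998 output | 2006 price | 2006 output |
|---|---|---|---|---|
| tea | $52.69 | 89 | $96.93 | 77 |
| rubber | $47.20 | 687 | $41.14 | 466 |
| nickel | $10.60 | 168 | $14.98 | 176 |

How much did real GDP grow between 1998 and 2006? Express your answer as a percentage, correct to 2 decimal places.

Real GDP 1998 = Nominal GDP 1998 = 52.69·89 + 47.20·687 + 10.60·168 = 38896.61.
Real GDP 2006 (at 1998 prices) = 52.69·77 + 47.20·466 + 10.60·176 = 27917.93.
Real growth = 27917.93/38896.61 − 1 = -0.2823.

-28.23%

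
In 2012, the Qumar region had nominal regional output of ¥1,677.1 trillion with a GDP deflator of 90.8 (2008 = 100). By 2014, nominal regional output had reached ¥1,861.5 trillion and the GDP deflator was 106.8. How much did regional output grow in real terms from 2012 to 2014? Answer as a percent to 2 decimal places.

-5.63%

Real regional output 2012 = 1677.1 / 0.908 = 1847.03.
Real regional output 2014 = 1861.5 / 1.068 = 1742.98.
Real growth = 1742.98 / 1847.03 − 1 = -0.0563.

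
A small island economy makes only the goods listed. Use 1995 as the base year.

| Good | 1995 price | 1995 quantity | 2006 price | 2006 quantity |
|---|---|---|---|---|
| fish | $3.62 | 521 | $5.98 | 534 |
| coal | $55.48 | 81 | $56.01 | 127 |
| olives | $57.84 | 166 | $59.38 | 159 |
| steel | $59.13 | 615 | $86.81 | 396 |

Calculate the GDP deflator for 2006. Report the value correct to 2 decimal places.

130.14

Nominal GDP 2006 = 5.98·534 + 56.01·127 + 59.38·159 + 86.81·396 = 54124.77.
Real GDP 2006 (at 1995 prices) = 3.62·534 + 55.48·127 + 57.84·159 + 59.13·396 = 41591.08.
Deflator = Nominal/Real × 100 = 54124.77/41591.08 × 100 = 130.136.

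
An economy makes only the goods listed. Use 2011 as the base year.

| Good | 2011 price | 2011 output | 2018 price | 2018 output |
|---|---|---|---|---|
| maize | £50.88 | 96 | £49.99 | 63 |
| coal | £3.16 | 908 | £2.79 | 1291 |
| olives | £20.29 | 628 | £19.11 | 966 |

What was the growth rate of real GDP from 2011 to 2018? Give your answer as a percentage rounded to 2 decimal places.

Real GDP 2011 = Nominal GDP 2011 = 50.88·96 + 3.16·908 + 20.29·628 = 20495.88.
Real GDP 2018 (at 2011 prices) = 50.88·63 + 3.16·1291 + 20.29·966 = 26885.14.
Real growth = 26885.14/20495.88 − 1 = 0.3117.

31.17%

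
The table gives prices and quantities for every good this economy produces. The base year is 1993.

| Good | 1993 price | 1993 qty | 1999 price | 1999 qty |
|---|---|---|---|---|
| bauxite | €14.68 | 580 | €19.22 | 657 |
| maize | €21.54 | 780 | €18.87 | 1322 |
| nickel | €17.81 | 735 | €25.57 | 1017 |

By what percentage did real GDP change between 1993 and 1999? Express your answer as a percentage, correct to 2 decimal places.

Real GDP 1993 = Nominal GDP 1993 = 14.68·580 + 21.54·780 + 17.81·735 = 38405.95.
Real GDP 1999 (at 1993 prices) = 14.68·657 + 21.54·1322 + 17.81·1017 = 56233.41.
Real growth = 56233.41/38405.95 − 1 = 0.4642.

46.42%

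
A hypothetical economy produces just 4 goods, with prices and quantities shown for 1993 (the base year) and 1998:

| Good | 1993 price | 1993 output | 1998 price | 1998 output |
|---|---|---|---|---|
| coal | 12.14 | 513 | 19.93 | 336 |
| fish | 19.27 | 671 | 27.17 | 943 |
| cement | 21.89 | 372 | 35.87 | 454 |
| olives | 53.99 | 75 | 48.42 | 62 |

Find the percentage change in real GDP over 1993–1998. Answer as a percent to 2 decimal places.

13.35%

Real GDP 1993 = Nominal GDP 1993 = 12.14·513 + 19.27·671 + 21.89·372 + 53.99·75 = 31350.32.
Real GDP 1998 (at 1993 prices) = 12.14·336 + 19.27·943 + 21.89·454 + 53.99·62 = 35536.09.
Real growth = 35536.09/31350.32 − 1 = 0.1335.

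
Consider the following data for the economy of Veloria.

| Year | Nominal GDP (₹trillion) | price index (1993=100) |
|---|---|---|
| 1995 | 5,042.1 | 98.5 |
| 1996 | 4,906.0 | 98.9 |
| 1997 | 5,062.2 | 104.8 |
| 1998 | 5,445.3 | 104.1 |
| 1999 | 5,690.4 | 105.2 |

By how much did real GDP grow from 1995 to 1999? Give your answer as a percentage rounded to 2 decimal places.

Real GDP 1995 = 5042.1/0.985 = 5118.88.
Real GDP 1999 = 5690.4/1.052 = 5409.13.
Change = 5409.13/5118.88 − 1 = 0.0567.

5.67%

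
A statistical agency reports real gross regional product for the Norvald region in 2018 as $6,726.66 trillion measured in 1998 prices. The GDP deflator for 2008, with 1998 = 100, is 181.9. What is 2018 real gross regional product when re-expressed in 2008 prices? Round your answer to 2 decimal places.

Real gross regional product in 2008 prices = Real gross regional product in 1998 prices × (P_2008/P_1998) = 6726.66 × 1.819 = 12235.79.

$12,235.79 trillion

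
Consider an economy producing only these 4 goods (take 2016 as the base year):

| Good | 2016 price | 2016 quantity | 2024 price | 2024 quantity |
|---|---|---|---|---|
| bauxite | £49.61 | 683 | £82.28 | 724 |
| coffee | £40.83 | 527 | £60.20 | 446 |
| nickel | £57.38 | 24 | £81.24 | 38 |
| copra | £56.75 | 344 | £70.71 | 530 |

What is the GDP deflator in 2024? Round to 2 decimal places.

Nominal GDP 2024 = 82.28·724 + 60.20·446 + 81.24·38 + 70.71·530 = 126983.34.
Real GDP 2024 (at 2016 prices) = 49.61·724 + 40.83·446 + 57.38·38 + 56.75·530 = 86385.76.
Deflator = Nominal/Real × 100 = 126983.34/86385.76 × 100 = 146.996.

147.00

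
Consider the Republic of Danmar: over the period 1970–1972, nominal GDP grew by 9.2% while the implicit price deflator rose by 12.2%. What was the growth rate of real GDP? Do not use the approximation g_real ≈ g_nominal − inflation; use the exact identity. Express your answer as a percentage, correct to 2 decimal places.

(1 + g_nom) = (1 + g_real)(1 + π), so g_real = 1.0920 / 1.1220 − 1 = -0.02674.

-2.67%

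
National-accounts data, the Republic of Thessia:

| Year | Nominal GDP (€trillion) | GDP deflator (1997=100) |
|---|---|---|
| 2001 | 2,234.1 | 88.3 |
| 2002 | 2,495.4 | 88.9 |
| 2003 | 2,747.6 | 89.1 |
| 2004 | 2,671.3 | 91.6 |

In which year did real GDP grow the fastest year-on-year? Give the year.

2002: real = 2495.4/0.889 = 2806.97; growth vs 2001 (2530.12) = 10.94%.
2003: real = 2747.6/0.891 = 3083.73; growth vs 2002 (2806.97) = 9.86%.
2004: real = 2671.3/0.916 = 2916.27; growth vs 2003 (3083.73) = -5.43%.

2002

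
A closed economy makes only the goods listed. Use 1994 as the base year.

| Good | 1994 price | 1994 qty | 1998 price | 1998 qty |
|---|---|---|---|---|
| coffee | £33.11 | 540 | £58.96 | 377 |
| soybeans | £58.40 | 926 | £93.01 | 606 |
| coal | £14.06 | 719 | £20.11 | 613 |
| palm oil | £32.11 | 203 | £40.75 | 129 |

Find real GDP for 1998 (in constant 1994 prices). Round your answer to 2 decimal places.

Real GDP 1998 = Σ (p_1994 × q_1998) = 33.11·377 + 58.40·606 + 14.06·613 + 32.11·129 = 60633.84.

£60633.84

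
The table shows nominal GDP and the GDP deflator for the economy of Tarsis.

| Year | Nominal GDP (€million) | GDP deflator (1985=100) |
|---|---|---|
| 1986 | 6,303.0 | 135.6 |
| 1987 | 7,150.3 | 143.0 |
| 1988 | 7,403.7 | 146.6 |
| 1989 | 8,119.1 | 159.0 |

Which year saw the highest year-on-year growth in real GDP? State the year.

1987: real = 7150.3/1.430 = 5000.21; growth vs 1986 (4648.23) = 7.57%.
1988: real = 7403.7/1.466 = 5050.27; growth vs 1987 (5000.21) = 1.00%.
1989: real = 8119.1/1.590 = 5106.35; growth vs 1988 (5050.27) = 1.11%.

1987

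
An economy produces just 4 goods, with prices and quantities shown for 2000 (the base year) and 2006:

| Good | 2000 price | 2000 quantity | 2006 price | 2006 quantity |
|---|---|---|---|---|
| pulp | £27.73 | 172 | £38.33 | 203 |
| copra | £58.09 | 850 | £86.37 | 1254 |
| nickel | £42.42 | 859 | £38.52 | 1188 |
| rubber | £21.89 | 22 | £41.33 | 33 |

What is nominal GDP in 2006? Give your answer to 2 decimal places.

£163214.62

Nominal GDP 2006 = Σ (p_2006 × q_2006) = 38.33·203 + 86.37·1254 + 38.52·1188 + 41.33·33 = 163214.62.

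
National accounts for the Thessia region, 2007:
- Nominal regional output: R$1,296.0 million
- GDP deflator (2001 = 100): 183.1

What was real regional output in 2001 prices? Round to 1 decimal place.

Real regional output = Nominal / (GDP deflator/100) = 1296.0 / 1.831 = 707.81.

R$707.8 million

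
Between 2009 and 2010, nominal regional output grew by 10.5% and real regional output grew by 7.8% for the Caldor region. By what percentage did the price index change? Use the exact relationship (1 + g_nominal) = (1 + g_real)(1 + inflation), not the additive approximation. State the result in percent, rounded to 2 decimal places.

(1 + g_nom) = (1 + g_real)(1 + π), so π = 1.1050 / 1.0780 − 1 = 0.02505.

2.50%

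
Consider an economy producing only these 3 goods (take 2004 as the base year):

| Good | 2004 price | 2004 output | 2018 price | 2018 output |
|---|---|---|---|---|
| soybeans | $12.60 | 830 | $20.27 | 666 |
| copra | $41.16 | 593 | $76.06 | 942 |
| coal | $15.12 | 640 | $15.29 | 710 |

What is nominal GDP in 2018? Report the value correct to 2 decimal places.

$96004.24

Nominal GDP 2018 = Σ (p_2018 × q_2018) = 20.27·666 + 76.06·942 + 15.29·710 = 96004.24.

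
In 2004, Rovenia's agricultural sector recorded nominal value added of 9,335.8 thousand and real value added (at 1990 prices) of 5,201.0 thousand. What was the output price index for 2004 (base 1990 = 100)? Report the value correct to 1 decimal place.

179.5

output price index = (Nominal / Real) × 100 = 9335.8 / 5201.0 × 100 = 179.50.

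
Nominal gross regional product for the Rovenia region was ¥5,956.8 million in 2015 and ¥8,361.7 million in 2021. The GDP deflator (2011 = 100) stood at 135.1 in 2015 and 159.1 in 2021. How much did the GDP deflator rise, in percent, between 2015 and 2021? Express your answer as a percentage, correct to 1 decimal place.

Price-level change = 159.1 / 135.1 − 1 = 0.1776.

17.8%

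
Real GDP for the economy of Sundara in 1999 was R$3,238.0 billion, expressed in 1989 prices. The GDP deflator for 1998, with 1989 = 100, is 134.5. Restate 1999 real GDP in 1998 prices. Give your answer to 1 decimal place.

Real GDP in 1998 prices = Real GDP in 1989 prices × (P_1998/P_1989) = 3238.0 × 1.345 = 4355.11.

R$4,355.1 billion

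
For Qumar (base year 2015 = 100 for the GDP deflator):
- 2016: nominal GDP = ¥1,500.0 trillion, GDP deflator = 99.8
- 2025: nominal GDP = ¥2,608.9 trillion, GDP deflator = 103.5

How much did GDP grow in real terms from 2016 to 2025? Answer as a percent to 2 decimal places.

67.71%

Real GDP 2016 = 1500.0 / 0.998 = 1503.01.
Real GDP 2025 = 2608.9 / 1.035 = 2520.68.
Real growth = 2520.68 / 1503.01 − 1 = 0.6771.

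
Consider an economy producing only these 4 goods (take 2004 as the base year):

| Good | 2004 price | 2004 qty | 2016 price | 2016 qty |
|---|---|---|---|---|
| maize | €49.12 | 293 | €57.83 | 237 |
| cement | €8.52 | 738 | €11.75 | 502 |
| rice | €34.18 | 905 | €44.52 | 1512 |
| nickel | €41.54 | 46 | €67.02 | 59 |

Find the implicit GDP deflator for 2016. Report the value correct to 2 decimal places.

Nominal GDP 2016 = 57.83·237 + 11.75·502 + 44.52·1512 + 67.02·59 = 90872.63.
Real GDP 2016 (at 2004 prices) = 49.12·237 + 8.52·502 + 34.18·1512 + 41.54·59 = 70049.50.
Deflator = Nominal/Real × 100 = 90872.63/70049.50 × 100 = 129.726.

129.73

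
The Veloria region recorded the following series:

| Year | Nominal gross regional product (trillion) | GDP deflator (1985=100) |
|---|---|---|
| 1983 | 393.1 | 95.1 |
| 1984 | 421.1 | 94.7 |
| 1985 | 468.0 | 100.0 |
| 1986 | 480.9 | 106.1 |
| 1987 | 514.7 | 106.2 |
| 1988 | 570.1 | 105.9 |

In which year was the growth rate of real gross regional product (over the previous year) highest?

1988

1984: real = 421.1/0.947 = 444.67; growth vs 1983 (413.35) = 7.58%.
1985: real = 468.0/1.000 = 468.00; growth vs 1984 (444.67) = 5.25%.
1986: real = 480.9/1.061 = 453.25; growth vs 1985 (468.00) = -3.15%.
1987: real = 514.7/1.062 = 484.65; growth vs 1986 (453.25) = 6.93%.
1988: real = 570.1/1.059 = 538.34; growth vs 1987 (484.65) = 11.08%.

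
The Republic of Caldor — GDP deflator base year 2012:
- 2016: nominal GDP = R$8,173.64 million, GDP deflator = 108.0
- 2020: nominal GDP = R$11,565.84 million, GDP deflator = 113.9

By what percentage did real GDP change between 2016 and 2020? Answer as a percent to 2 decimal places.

34.17%

Deflate each year: 2016 → 8173.64/1.080 = 7568.19; 2020 → 11565.84/1.139 = 10154.38.
So real GDP changed by 10154.38/7568.19 − 1 = 0.3417, i.e. 34.17%.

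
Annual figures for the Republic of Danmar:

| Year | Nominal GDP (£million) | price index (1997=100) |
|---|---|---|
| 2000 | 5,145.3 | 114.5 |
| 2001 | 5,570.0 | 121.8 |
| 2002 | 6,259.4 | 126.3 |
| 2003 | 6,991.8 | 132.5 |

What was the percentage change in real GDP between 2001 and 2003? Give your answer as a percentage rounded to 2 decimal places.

15.39%

Real GDP 2001 = 5570.0/1.218 = 4573.07.
Real GDP 2003 = 6991.8/1.325 = 5276.83.
Change = 5276.83/4573.07 − 1 = 0.1539.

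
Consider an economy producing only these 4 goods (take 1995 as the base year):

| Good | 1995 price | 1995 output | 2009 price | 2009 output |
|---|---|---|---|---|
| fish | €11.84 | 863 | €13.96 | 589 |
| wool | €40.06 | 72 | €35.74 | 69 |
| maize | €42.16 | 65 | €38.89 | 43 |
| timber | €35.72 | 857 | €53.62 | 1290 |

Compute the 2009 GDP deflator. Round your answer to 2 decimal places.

Nominal GDP 2009 = 13.96·589 + 35.74·69 + 38.89·43 + 53.62·1290 = 81530.57.
Real GDP 2009 (at 1995 prices) = 11.84·589 + 40.06·69 + 42.16·43 + 35.72·1290 = 57629.58.
Deflator = Nominal/Real × 100 = 81530.57/57629.58 × 100 = 141.473.

141.47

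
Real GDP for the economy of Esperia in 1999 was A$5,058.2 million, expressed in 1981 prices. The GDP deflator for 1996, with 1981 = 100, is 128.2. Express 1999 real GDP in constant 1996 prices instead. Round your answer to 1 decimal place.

A$6,484.6 million

Real GDP in 1996 prices = Real GDP in 1981 prices × (P_1996/P_1981) = 5058.2 × 1.282 = 6484.61.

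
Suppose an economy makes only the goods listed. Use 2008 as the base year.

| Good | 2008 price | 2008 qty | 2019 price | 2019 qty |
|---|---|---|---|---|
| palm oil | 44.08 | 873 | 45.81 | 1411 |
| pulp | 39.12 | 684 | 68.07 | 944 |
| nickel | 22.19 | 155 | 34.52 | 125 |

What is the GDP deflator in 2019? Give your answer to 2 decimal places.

130.73

Nominal GDP 2019 = 45.81·1411 + 68.07·944 + 34.52·125 = 133210.99.
Real GDP 2019 (at 2008 prices) = 44.08·1411 + 39.12·944 + 22.19·125 = 101899.91.
Deflator = Nominal/Real × 100 = 133210.99/101899.91 × 100 = 130.727.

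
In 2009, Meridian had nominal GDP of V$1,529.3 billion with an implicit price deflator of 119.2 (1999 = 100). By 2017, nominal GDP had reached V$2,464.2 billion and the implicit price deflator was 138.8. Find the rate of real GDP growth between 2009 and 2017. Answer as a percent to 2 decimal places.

38.38%

Deflate each year: 2009 → 1529.3/1.192 = 1282.97; 2017 → 2464.2/1.388 = 1775.36.
So real GDP changed by 1775.36/1282.97 − 1 = 0.3838, i.e. 38.38%.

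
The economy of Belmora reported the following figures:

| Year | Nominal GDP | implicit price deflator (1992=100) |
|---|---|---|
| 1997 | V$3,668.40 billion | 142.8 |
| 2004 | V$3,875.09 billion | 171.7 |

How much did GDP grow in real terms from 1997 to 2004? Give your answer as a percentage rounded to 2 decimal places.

-12.15%

Deflate each year: 1997 → 3668.40/1.428 = 2568.91; 2004 → 3875.09/1.717 = 2256.90.
So real GDP changed by 2256.90/2568.91 − 1 = -0.1215, i.e. -12.15%.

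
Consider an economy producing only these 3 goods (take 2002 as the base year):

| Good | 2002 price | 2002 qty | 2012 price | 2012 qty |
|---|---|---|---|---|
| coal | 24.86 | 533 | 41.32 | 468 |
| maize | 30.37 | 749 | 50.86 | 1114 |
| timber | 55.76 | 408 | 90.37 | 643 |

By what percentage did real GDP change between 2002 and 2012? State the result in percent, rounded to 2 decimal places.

38.42%

Real GDP 2002 = Nominal GDP 2002 = 24.86·533 + 30.37·749 + 55.76·408 = 58747.59.
Real GDP 2012 (at 2002 prices) = 24.86·468 + 30.37·1114 + 55.76·643 = 81320.34.
Real growth = 81320.34/58747.59 − 1 = 0.3842.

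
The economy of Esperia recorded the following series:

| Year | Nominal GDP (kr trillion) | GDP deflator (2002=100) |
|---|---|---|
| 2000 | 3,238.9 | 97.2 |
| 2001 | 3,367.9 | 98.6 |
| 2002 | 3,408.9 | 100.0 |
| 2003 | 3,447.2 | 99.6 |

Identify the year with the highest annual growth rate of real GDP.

2001: real = 3367.9/0.986 = 3415.72; growth vs 2000 (3332.20) = 2.51%.
2002: real = 3408.9/1.000 = 3408.90; growth vs 2001 (3415.72) = -0.20%.
2003: real = 3447.2/0.996 = 3461.04; growth vs 2002 (3408.90) = 1.53%.

2001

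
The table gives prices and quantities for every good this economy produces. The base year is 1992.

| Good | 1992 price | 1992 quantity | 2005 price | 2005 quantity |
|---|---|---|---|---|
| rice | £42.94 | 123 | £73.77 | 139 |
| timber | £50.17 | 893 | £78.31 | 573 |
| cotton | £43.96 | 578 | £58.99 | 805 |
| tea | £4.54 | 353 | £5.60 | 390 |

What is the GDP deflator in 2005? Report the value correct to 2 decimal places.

Nominal GDP 2005 = 73.77·139 + 78.31·573 + 58.99·805 + 5.60·390 = 104796.61.
Real GDP 2005 (at 1992 prices) = 42.94·139 + 50.17·573 + 43.96·805 + 4.54·390 = 71874.47.
Deflator = Nominal/Real × 100 = 104796.61/71874.47 × 100 = 145.805.

145.81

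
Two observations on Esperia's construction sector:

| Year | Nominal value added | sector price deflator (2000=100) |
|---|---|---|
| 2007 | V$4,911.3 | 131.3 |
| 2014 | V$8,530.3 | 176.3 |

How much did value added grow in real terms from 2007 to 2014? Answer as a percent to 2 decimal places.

Deflate each year: 2007 → 4911.3/1.313 = 3740.52; 2014 → 8530.3/1.763 = 4838.51.
So real value added changed by 4838.51/3740.52 − 1 = 0.2935, i.e. 29.35%.

29.35%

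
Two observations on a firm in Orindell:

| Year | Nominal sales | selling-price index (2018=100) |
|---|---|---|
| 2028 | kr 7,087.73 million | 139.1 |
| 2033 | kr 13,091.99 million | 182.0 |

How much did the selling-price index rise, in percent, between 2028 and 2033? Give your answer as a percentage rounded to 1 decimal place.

30.8%

Price-level change = 182.0 / 139.1 − 1 = 0.3084.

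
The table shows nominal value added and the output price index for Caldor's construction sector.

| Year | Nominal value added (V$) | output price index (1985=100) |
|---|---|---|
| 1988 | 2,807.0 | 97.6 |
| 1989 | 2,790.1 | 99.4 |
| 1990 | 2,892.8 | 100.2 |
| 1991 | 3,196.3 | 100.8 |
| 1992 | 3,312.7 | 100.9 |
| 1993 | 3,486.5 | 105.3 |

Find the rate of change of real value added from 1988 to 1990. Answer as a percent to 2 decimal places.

0.38%

Real value added 1988 = 2807.0/0.976 = 2876.02.
Real value added 1990 = 2892.8/1.002 = 2887.03.
Change = 2887.03/2876.02 − 1 = 0.0038.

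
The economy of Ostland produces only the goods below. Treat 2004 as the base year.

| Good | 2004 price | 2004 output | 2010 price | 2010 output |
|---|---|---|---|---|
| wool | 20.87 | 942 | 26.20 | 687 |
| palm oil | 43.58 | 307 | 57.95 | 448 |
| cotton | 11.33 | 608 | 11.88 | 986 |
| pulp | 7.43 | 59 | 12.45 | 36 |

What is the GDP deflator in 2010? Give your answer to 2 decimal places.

123.89

Nominal GDP 2010 = 26.20·687 + 57.95·448 + 11.88·986 + 12.45·36 = 56122.88.
Real GDP 2010 (at 2004 prices) = 20.87·687 + 43.58·448 + 11.33·986 + 7.43·36 = 45300.39.
Deflator = Nominal/Real × 100 = 56122.88/45300.39 × 100 = 123.891.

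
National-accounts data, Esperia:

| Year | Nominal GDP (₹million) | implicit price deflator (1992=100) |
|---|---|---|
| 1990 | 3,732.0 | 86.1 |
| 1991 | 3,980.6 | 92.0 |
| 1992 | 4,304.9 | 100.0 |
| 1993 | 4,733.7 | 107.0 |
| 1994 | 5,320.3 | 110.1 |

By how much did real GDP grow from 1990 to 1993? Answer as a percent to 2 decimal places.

2.07%

Real GDP 1990 = 3732.0/0.861 = 4334.49.
Real GDP 1993 = 4733.7/1.070 = 4424.02.
Change = 4424.02/4334.49 − 1 = 0.0207.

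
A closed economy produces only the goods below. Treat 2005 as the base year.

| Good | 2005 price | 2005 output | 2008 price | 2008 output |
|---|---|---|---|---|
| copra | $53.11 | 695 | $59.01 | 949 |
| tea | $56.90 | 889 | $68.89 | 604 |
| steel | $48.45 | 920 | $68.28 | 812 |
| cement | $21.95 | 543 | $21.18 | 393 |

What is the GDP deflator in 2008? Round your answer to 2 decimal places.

121.58

Nominal GDP 2008 = 59.01·949 + 68.89·604 + 68.28·812 + 21.18·393 = 161377.15.
Real GDP 2008 (at 2005 prices) = 53.11·949 + 56.90·604 + 48.45·812 + 21.95·393 = 132736.74.
Deflator = Nominal/Real × 100 = 161377.15/132736.74 × 100 = 121.577.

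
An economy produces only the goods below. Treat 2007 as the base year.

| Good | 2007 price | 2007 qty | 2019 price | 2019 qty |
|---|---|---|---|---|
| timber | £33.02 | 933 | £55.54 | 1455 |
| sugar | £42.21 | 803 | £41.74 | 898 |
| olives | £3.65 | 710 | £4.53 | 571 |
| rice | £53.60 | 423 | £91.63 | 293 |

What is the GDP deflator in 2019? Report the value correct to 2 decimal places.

142.40

Nominal GDP 2019 = 55.54·1455 + 41.74·898 + 4.53·571 + 91.63·293 = 147727.44.
Real GDP 2019 (at 2007 prices) = 33.02·1455 + 42.21·898 + 3.65·571 + 53.60·293 = 103737.63.
Deflator = Nominal/Real × 100 = 147727.44/103737.63 × 100 = 142.405.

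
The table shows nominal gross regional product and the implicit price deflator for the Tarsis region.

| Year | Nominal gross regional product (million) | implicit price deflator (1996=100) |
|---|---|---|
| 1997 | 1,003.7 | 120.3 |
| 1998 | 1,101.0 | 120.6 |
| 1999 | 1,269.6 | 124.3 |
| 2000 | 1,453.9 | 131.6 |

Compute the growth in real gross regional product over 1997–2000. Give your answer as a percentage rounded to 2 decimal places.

32.42%

Real gross regional product 1997 = 1003.7/1.203 = 834.33.
Real gross regional product 2000 = 1453.9/1.316 = 1104.79.
Change = 1104.79/834.33 − 1 = 0.3242.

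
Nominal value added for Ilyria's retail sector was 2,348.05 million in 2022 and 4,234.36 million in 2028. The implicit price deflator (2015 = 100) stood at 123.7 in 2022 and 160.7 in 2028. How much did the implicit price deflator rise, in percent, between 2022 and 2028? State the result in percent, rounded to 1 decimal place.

Price-level change = 160.7 / 123.7 − 1 = 0.2991.

29.9%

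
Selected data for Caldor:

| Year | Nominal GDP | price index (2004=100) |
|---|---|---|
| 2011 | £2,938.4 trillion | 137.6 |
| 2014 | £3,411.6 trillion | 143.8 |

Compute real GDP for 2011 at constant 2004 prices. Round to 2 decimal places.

Real GDP = Nominal / (price index/100) = 2938.4 / 1.376 = 2135.47.

£2,135.47 trillion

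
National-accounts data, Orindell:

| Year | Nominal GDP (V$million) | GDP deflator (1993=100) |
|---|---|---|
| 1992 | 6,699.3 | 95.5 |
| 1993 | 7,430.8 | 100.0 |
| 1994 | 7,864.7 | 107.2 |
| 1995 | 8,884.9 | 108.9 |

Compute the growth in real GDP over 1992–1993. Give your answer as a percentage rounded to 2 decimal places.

5.93%

Real GDP 1992 = 6699.3/0.955 = 7014.97.
Real GDP 1993 = 7430.8/1.000 = 7430.80.
Change = 7430.80/7014.97 − 1 = 0.0593.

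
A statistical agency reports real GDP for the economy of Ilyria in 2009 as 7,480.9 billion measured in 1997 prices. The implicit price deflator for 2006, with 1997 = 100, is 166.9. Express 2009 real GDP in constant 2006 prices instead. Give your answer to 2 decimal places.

Real GDP in 2006 prices = Real GDP in 1997 prices × (P_2006/P_1997) = 7480.9 × 1.669 = 12485.62.

12,485.62 billion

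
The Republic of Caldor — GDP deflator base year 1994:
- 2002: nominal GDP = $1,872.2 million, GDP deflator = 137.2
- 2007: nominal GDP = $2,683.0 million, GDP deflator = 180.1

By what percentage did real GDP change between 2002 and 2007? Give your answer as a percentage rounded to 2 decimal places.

9.17%

Deflate each year: 2002 → 1872.2/1.372 = 1364.58; 2007 → 2683.0/1.801 = 1489.73.
So real GDP changed by 1489.73/1364.58 − 1 = 0.0917, i.e. 9.17%.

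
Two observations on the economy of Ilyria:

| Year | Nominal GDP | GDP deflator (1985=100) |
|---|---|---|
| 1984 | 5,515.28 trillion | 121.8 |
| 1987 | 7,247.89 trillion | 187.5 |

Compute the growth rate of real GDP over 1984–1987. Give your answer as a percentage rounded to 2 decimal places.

-14.63%

Real GDP 1984 = 5515.28 / 1.218 = 4528.14.
Real GDP 1987 = 7247.89 / 1.875 = 3865.54.
Real growth = 3865.54 / 4528.14 − 1 = -0.1463.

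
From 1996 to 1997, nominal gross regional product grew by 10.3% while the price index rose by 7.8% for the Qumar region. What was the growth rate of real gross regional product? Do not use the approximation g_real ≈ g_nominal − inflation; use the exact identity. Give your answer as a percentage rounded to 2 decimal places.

2.32%

(1 + g_nom) = (1 + g_real)(1 + π), so g_real = 1.1030 / 1.0780 − 1 = 0.02319.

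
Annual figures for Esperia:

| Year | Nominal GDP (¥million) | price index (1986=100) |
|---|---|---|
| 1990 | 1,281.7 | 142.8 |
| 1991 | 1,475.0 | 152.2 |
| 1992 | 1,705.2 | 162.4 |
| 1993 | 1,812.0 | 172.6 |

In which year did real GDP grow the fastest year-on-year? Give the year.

1991: real = 1475.0/1.522 = 969.12; growth vs 1990 (897.55) = 7.97%.
1992: real = 1705.2/1.624 = 1050.00; growth vs 1991 (969.12) = 8.35%.
1993: real = 1812.0/1.726 = 1049.83; growth vs 1992 (1050.00) = -0.02%.

1992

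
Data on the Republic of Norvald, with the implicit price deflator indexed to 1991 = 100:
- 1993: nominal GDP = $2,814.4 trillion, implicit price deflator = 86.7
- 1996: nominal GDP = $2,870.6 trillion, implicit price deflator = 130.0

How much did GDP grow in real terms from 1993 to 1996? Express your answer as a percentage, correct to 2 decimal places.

-31.98%

Real GDP 1993 = 2814.4 / 0.867 = 3246.14.
Real GDP 1996 = 2870.6 / 1.300 = 2208.15.
Real growth = 2208.15 / 3246.14 − 1 = -0.3198.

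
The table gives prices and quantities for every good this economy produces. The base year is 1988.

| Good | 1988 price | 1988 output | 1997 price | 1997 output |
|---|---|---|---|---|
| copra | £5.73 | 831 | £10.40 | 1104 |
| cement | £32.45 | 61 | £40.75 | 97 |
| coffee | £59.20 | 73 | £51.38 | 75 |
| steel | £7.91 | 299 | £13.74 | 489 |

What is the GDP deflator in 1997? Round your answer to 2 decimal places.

Nominal GDP 1997 = 10.40·1104 + 40.75·97 + 51.38·75 + 13.74·489 = 26006.71.
Real GDP 1997 (at 1988 prices) = 5.73·1104 + 32.45·97 + 59.20·75 + 7.91·489 = 17781.56.
Deflator = Nominal/Real × 100 = 26006.71/17781.56 × 100 = 146.257.

146.26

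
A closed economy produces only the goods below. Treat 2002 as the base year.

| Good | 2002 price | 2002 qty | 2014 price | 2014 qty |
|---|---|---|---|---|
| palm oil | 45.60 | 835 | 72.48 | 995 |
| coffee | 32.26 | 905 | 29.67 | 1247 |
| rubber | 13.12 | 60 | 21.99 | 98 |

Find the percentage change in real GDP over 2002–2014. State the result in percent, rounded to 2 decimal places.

27.66%

Real GDP 2002 = Nominal GDP 2002 = 45.60·835 + 32.26·905 + 13.12·60 = 68058.50.
Real GDP 2014 (at 2002 prices) = 45.60·995 + 32.26·1247 + 13.12·98 = 86885.98.
Real growth = 86885.98/68058.50 − 1 = 0.2766.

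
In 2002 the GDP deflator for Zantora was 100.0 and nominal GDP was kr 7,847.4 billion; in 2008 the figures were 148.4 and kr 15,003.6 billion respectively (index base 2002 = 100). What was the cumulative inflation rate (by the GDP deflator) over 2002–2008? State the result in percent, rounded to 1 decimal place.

Price-level change = 148.4 / 100.0 − 1 = 0.4840.

48.4%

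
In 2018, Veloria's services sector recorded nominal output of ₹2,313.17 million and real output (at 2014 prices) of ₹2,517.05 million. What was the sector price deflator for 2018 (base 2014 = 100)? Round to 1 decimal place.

91.9

sector price deflator = (Nominal / Real) × 100 = 2313.17 / 2517.05 × 100 = 91.90.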